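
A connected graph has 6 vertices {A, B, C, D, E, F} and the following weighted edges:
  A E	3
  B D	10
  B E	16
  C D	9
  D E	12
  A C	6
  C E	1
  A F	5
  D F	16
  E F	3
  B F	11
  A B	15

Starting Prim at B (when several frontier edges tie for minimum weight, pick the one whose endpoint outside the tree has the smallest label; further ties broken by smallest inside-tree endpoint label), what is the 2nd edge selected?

Prim's algorithm from B:
Step 1: cheapest edge leaving the tree is B D (10); add D.
Step 2: cheapest edge leaving the tree is C D (9); add C.
Step 3: cheapest edge leaving the tree is C E (1); add E.
Step 4: cheapest edge leaving the tree is A E (3); add A.
Step 5: cheapest edge leaving the tree is E F (3); add F.
The 2nd edge added is C D.

C-D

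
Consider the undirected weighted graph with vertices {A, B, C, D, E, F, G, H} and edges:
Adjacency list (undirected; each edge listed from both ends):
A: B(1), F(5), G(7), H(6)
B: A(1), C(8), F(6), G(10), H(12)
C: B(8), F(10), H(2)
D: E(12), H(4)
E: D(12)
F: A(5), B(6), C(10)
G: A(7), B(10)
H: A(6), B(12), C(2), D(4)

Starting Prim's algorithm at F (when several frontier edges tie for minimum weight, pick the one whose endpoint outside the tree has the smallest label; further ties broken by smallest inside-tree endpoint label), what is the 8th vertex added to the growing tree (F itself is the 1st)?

Prim, starting at F.
Step 1: frontier [A F 5, B F 6, C F 10] → take A F (5); add A.
Step 2: frontier [A B 1, A H 6, A G 7, B F 6, C F 10] → take A B (1); add B.
Step 3: frontier [A H 6, A G 7, B C 8, B G 10, B H 12, C F 10] → take A H (6); add H.
Step 4: frontier [A G 7, B C 8, B G 10, C F 10, C H 2, D H 4] → take C H (2); add C.
Step 5: frontier [A G 7, B G 10, D H 4] → take D H (4); add D.
Step 6: frontier [A G 7, B G 10, D E 12] → take A G (7); add G.
Step 7: frontier [D E 12] → take D E (12); add E.
Vertex order: F, A, B, H, C, D, G, E. The 8th vertex is E.

E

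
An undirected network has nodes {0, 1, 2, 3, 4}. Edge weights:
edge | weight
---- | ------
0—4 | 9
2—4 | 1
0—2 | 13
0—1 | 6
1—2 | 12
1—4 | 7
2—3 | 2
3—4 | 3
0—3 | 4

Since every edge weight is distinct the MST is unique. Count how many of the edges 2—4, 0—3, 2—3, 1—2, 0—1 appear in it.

4

Kruskal: consider edges lightest-first.
2—4 (1): add — endpoints in different components.
2—3 (2): add — endpoints in different components.
3—4 (3): skip — 3 and 4 already connected.
0—3 (4): add — endpoints in different components.
0—1 (6): add — endpoints in different components.
MST edge set: {2—4, 2—3, 0—3, 0—1}.
Of the listed edges, {2—4, 0—3, 2—3, 0—1} are in the MST → 4.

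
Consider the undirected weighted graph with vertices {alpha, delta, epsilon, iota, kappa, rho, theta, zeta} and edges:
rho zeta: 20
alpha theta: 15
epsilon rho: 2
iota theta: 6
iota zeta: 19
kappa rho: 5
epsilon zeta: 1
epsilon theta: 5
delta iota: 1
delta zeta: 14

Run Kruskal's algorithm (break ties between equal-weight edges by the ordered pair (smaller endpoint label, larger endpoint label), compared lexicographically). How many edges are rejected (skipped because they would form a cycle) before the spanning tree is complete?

Kruskal's algorithm — process edges by increasing weight (ties by edge label):
delta iota (1): add — endpoints in different components.
epsilon zeta (1): add — endpoints in different components.
epsilon rho (2): add — endpoints in different components.
epsilon theta (5): add — endpoints in different components.
kappa rho (5): add — endpoints in different components.
iota theta (6): add — endpoints in different components.
delta zeta (14): skip — zeta and delta already connected.
alpha theta (15): add — endpoints in different components.
Edges rejected before the tree was complete: 1.

1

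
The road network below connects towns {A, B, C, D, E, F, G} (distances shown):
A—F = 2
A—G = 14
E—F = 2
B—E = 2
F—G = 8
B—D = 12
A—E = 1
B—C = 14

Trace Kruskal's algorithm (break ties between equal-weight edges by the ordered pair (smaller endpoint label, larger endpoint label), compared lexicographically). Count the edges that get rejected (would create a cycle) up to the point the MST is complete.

Kruskal: consider edges lightest-first.
A—E (1): add — endpoints in different components.
A—F (2): add — endpoints in different components.
B—E (2): add — endpoints in different components.
E—F (2): skip — E and F already connected.
F—G (8): add — endpoints in different components.
B—D (12): add — endpoints in different components.
A—G (14): skip — A and G already connected.
B—C (14): add — endpoints in different components.
Edges rejected before the tree was complete: 2.

2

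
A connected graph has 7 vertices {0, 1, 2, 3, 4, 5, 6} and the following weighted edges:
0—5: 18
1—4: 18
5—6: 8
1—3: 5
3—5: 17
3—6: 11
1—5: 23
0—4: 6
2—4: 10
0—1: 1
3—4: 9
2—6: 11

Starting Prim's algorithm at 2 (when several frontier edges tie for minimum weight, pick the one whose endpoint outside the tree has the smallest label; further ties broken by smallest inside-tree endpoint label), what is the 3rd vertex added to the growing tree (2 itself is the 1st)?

Prim's algorithm from 2:
Step 1: cheapest edge leaving the tree is 2—4 (10); add 4.
Step 2: cheapest edge leaving the tree is 0—4 (6); add 0.
Step 3: cheapest edge leaving the tree is 0—1 (1); add 1.
Step 4: cheapest edge leaving the tree is 1—3 (5); add 3.
Step 5: cheapest edge leaving the tree is 2—6 (11); add 6.
Step 6: cheapest edge leaving the tree is 5—6 (8); add 5.
Vertex order: 2, 4, 0, 1, 3, 6, 5. The 3rd vertex is 0.

0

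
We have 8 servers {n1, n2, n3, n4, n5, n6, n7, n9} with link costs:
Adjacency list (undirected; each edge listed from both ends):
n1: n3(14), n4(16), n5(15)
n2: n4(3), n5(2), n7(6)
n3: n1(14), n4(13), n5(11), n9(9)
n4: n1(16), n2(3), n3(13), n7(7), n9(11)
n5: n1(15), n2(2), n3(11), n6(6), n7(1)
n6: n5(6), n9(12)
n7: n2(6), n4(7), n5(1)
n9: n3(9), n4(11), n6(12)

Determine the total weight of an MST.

46

Grow the tree from n2 using Prim:
Step 1: cheapest edge leaving the tree is n2 n5 (2); add n5.
Step 2: cheapest edge leaving the tree is n5 n7 (1); add n7.
Step 3: cheapest edge leaving the tree is n2 n4 (3); add n4.
Step 4: cheapest edge leaving the tree is n5 n6 (6); add n6.
Step 5: cheapest edge leaving the tree is n3 n5 (11); add n3.
Step 6: cheapest edge leaving the tree is n3 n9 (9); add n9.
Step 7: cheapest edge leaving the tree is n1 n3 (14); add n1.
MST edges: n2 n5, n5 n7, n2 n4, n5 n6, n3 n5, n3 n9, n1 n3; total weight 2+1+3+6+11+9+14 = 46.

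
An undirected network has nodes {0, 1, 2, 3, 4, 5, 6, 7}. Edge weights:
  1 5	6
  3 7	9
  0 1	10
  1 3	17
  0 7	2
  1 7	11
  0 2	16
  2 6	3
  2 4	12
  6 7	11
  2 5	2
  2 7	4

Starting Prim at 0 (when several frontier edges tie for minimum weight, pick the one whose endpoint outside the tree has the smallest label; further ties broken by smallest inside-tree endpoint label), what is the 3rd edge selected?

2-5

Grow the tree from 0 using Prim:
Step 1: cheapest edge leaving the tree is 0 7 (2); add 7.
Step 2: cheapest edge leaving the tree is 2 7 (4); add 2.
Step 3: cheapest edge leaving the tree is 2 5 (2); add 5.
Step 4: cheapest edge leaving the tree is 2 6 (3); add 6.
Step 5: cheapest edge leaving the tree is 1 5 (6); add 1.
Step 6: cheapest edge leaving the tree is 3 7 (9); add 3.
Step 7: cheapest edge leaving the tree is 2 4 (12); add 4.
The 3rd edge added is 2 5.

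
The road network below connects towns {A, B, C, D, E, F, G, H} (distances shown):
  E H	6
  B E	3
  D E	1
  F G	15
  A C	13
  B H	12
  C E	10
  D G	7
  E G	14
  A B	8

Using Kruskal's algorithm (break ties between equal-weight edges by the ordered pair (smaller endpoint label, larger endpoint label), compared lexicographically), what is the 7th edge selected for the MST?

F-G

Kruskal: consider edges lightest-first.
D E (1): add — endpoints in different components.
B E (3): add — endpoints in different components.
E H (6): add — endpoints in different components.
D G (7): add — endpoints in different components.
A B (8): add — endpoints in different components.
C E (10): add — endpoints in different components.
B H (12): skip — B and H already connected.
A C (13): skip — A and C already connected.
E G (14): skip — E and G already connected.
F G (15): add — endpoints in different components.
The 7th edge added is F G.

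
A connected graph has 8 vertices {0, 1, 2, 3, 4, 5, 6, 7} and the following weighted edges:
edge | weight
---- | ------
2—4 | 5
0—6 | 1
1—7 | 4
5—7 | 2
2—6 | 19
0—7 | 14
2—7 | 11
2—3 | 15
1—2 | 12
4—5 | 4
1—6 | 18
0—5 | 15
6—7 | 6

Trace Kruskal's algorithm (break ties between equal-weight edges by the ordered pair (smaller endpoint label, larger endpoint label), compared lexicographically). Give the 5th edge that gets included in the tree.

Kruskal: consider edges lightest-first.
0—6 (1): add — endpoints in different components.
5—7 (2): add — endpoints in different components.
1—7 (4): add — endpoints in different components.
4—5 (4): add — endpoints in different components.
2—4 (5): add — endpoints in different components.
6—7 (6): add — endpoints in different components.
2—7 (11): skip — 2 and 7 already connected.
1—2 (12): skip — 1 and 2 already connected.
0—7 (14): skip — 0 and 7 already connected.
0—5 (15): skip — 0 and 5 already connected.
2—3 (15): add — endpoints in different components.
The 5th edge added is 2—4.

2-4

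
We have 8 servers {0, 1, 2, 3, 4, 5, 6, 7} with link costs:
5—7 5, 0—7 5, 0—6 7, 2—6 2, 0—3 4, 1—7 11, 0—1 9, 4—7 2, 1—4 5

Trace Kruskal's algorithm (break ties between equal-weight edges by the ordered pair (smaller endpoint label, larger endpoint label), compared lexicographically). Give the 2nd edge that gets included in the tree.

Kruskal's algorithm — process edges by increasing weight (ties by edge label):
2—6 (2): add — endpoints in different components.
4—7 (2): add — endpoints in different components.
0—3 (4): add — endpoints in different components.
0—7 (5): add — endpoints in different components.
1—4 (5): add — endpoints in different components.
5—7 (5): add — endpoints in different components.
0—6 (7): add — endpoints in different components.
The 2nd edge added is 4—7.

4-7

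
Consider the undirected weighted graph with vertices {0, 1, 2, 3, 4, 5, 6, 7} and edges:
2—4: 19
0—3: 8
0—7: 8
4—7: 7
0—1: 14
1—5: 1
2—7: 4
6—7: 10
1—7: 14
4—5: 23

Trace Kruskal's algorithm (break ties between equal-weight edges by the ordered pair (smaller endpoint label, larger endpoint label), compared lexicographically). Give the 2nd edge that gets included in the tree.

2-7

Sort edges by weight, then run Kruskal:
1—5 (1): add — endpoints in different components.
2—7 (4): add — endpoints in different components.
4—7 (7): add — endpoints in different components.
0—3 (8): add — endpoints in different components.
0—7 (8): add — endpoints in different components.
6—7 (10): add — endpoints in different components.
0—1 (14): add — endpoints in different components.
The 2nd edge added is 2—7.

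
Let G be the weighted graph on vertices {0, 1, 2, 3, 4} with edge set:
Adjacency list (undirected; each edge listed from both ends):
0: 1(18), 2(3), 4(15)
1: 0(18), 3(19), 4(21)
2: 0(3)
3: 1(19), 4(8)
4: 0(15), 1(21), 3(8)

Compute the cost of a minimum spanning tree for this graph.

44

Grow the tree from 1 using Prim:
Step 1: frontier [0—1 18, 1—3 19, 1—4 21] → take 0—1 (18); add 0.
Step 2: frontier [0—2 3, 0—4 15, 1—3 19, 1—4 21] → take 0—2 (3); add 2.
Step 3: frontier [0—4 15, 1—3 19, 1—4 21] → take 0—4 (15); add 4.
Step 4: frontier [1—3 19, 3—4 8] → take 3—4 (8); add 3.
MST edges: 0—1, 0—2, 0—4, 3—4; total weight 18+3+15+8 = 44.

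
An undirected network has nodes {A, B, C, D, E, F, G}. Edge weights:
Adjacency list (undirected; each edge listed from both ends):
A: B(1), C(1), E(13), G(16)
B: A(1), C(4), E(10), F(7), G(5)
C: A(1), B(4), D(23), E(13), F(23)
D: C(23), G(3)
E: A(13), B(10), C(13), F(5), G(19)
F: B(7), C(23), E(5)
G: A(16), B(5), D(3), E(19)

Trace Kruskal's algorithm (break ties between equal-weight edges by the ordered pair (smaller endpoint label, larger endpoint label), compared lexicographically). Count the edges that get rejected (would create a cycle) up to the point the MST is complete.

1

Sort edges by weight, then run Kruskal:
A–B (1): add — endpoints in different components.
A–C (1): add — endpoints in different components.
D–G (3): add — endpoints in different components.
B–C (4): skip — B and C already connected.
B–G (5): add — endpoints in different components.
E–F (5): add — endpoints in different components.
B–F (7): add — endpoints in different components.
Edges rejected before the tree was complete: 1.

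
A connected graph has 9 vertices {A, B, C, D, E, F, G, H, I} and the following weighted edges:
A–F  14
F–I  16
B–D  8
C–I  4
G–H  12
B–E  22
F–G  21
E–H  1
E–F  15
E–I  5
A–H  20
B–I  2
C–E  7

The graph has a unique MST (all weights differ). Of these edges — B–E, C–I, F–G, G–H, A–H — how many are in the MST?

2

Kruskal's algorithm — process edges by increasing weight (ties by edge label):
E–H (1): add — endpoints in different components.
B–I (2): add — endpoints in different components.
C–I (4): add — endpoints in different components.
E–I (5): add — endpoints in different components.
C–E (7): skip — C and E already connected.
B–D (8): add — endpoints in different components.
G–H (12): add — endpoints in different components.
A–F (14): add — endpoints in different components.
E–F (15): add — endpoints in different components.
MST edge set: {E–H, B–I, C–I, E–I, B–D, G–H, A–F, E–F}.
Of the listed edges, {C–I, G–H} are in the MST → 2.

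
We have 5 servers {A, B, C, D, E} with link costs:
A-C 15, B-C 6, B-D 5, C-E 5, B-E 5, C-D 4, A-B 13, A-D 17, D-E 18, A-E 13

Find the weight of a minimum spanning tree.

27

Sort edges by weight, then run Kruskal:
C-D (4): add. Components now {A} {B} {C,D} {E}
B-D (5): add. Components now {A} {B,C,D} {E}
B-E (5): add. Components now {A} {B,C,D,E}
C-E (5): skip — C and E already connected.
B-C (6): skip — B and C already connected.
A-B (13): add. Components now {A,B,C,D,E}
MST edges: C-D, B-D, B-E, A-B; total weight 4+5+5+13 = 27.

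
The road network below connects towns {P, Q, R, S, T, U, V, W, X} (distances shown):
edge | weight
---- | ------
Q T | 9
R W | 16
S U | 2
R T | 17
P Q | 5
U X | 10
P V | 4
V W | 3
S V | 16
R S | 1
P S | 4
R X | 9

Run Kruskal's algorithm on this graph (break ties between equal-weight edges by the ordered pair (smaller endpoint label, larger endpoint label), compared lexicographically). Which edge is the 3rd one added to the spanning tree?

V-W

Sort edges by weight, then run Kruskal:
R S (1): add — endpoints in different components.
S U (2): add — endpoints in different components.
V W (3): add — endpoints in different components.
P S (4): add — endpoints in different components.
P V (4): add — endpoints in different components.
P Q (5): add — endpoints in different components.
Q T (9): add — endpoints in different components.
R X (9): add — endpoints in different components.
The 3rd edge added is V W.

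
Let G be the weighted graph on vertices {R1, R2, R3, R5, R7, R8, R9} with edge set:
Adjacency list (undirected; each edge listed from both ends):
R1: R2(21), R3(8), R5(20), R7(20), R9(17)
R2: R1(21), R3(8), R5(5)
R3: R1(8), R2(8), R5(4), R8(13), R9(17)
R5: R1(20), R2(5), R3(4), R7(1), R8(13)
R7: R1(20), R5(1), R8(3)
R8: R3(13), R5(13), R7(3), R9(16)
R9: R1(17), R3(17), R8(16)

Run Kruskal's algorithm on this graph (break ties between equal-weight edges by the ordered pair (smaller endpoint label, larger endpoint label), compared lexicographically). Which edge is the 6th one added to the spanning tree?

R8-R9

Kruskal: consider edges lightest-first.
R5—R7 (1): add — endpoints in different components.
R7—R8 (3): add — endpoints in different components.
R3—R5 (4): add — endpoints in different components.
R2—R5 (5): add — endpoints in different components.
R1—R3 (8): add — endpoints in different components.
R2—R3 (8): skip — R2 and R3 already connected.
R3—R8 (13): skip — R8 and R3 already connected.
R5—R8 (13): skip — R5 and R8 already connected.
R8—R9 (16): add — endpoints in different components.
The 6th edge added is R8—R9.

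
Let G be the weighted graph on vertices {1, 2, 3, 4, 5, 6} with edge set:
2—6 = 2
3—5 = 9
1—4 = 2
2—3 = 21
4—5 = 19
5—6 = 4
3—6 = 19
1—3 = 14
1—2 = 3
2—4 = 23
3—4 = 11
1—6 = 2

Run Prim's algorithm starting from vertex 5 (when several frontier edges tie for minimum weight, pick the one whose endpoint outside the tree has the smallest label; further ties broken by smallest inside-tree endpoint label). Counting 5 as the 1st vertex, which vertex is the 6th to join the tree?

Prim, starting at 5.
Step 1: cheapest edge leaving the tree is 5—6 (4); add 6.
Step 2: cheapest edge leaving the tree is 1—6 (2); add 1.
Step 3: cheapest edge leaving the tree is 2—6 (2); add 2.
Step 4: cheapest edge leaving the tree is 1—4 (2); add 4.
Step 5: cheapest edge leaving the tree is 3—5 (9); add 3.
Vertex order: 5, 6, 1, 2, 4, 3. The 6th vertex is 3.

3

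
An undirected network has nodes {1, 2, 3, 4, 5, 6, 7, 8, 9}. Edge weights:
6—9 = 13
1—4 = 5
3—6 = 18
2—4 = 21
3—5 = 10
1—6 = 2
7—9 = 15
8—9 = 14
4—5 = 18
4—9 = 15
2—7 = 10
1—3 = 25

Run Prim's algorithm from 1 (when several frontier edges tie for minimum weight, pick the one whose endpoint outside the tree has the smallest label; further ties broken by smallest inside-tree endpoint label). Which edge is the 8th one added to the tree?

3-5

Prim, starting at 1.
Step 1: frontier [1—6 2, 1—4 5, 1—3 25] → take 1—6 (2); add 6.
Step 2: frontier [1—4 5, 1—3 25, 6—9 13, 3—6 18] → take 1—4 (5); add 4.
Step 3: frontier [1—3 25, 4—9 15, 4—5 18, 2—4 21, 6—9 13, 3—6 18] → take 6—9 (13); add 9.
Step 4: frontier [1—3 25, 4—5 18, 2—4 21, 3—6 18, 8—9 14, 7—9 15] → take 8—9 (14); add 8.
Step 5: frontier [1—3 25, 4—5 18, 2—4 21, 3—6 18, 7—9 15] → take 7—9 (15); add 7.
Step 6: frontier [1—3 25, 4—5 18, 2—4 21, 3—6 18, 2—7 10] → take 2—7 (10); add 2.
Step 7: frontier [1—3 25, 4—5 18, 3—6 18] → take 3—6 (18); add 3.
Step 8: frontier [3—5 10, 4—5 18] → take 3—5 (10); add 5.
The 8th edge added is 3—5.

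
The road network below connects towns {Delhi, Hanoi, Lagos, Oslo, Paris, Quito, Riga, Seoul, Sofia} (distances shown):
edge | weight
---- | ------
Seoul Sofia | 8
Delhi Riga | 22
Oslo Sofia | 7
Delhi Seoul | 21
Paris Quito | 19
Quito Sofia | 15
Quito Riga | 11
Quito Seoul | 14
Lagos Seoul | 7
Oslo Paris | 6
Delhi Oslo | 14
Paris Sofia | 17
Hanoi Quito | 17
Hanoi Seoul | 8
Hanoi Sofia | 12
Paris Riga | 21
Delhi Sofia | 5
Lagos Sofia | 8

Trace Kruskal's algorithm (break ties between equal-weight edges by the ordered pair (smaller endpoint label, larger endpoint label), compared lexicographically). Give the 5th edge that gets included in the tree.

Hanoi-Seoul

Sort edges by weight, then run Kruskal:
Delhi Sofia (5): add — endpoints in different components.
Oslo Paris (6): add — endpoints in different components.
Lagos Seoul (7): add — endpoints in different components.
Oslo Sofia (7): add — endpoints in different components.
Hanoi Seoul (8): add — endpoints in different components.
Lagos Sofia (8): add — endpoints in different components.
Seoul Sofia (8): skip — Sofia and Seoul already connected.
Quito Riga (11): add — endpoints in different components.
Hanoi Sofia (12): skip — Hanoi and Sofia already connected.
Delhi Oslo (14): skip — Delhi and Oslo already connected.
Quito Seoul (14): add — endpoints in different components.
The 5th edge added is Hanoi Seoul.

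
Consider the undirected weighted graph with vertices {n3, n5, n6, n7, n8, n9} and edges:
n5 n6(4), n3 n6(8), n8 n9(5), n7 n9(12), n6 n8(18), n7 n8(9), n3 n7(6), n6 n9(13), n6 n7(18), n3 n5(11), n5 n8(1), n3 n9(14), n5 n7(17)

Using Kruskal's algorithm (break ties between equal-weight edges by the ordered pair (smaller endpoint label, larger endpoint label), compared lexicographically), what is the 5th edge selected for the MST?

Kruskal: consider edges lightest-first.
n5 n8 (1): add — endpoints in different components.
n5 n6 (4): add — endpoints in different components.
n8 n9 (5): add — endpoints in different components.
n3 n7 (6): add — endpoints in different components.
n3 n6 (8): add — endpoints in different components.
The 5th edge added is n3 n6.

n3-n6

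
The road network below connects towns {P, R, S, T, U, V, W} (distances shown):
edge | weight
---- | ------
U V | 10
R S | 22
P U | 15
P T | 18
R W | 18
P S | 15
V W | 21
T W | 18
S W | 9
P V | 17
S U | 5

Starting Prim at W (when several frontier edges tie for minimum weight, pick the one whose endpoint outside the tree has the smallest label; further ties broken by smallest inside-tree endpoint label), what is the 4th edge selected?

Prim's algorithm from W:
Step 1: cheapest edge leaving the tree is S W (9); add S.
Step 2: cheapest edge leaving the tree is S U (5); add U.
Step 3: cheapest edge leaving the tree is U V (10); add V.
Step 4: cheapest edge leaving the tree is P S (15); add P.
Step 5: cheapest edge leaving the tree is R W (18); add R.
Step 6: cheapest edge leaving the tree is P T (18); add T.
The 4th edge added is P S.

P-S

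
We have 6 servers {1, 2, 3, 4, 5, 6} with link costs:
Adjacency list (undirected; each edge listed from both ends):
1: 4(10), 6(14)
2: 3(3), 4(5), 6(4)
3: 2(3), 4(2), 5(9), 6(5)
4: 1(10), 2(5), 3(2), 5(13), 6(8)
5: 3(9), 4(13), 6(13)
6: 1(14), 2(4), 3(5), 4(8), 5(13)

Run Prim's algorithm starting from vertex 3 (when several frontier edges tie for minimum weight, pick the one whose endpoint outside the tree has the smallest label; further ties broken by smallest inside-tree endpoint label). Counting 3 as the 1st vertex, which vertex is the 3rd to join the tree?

2

Prim's algorithm from 3:
Step 1: frontier [3—4 2, 2—3 3, 3—6 5, 3—5 9] → take 3—4 (2); add 4.
Step 2: frontier [2—3 3, 3—6 5, 3—5 9, 2—4 5, 4—6 8, 1—4 10, 4—5 13] → take 2—3 (3); add 2.
Step 3: frontier [2—6 4, 3—6 5, 3—5 9, 4—6 8, 1—4 10, 4—5 13] → take 2—6 (4); add 6.
Step 4: frontier [3—5 9, 1—4 10, 4—5 13, 5—6 13, 1—6 14] → take 3—5 (9); add 5.
Step 5: frontier [1—4 10, 1—6 14] → take 1—4 (10); add 1.
Vertex order: 3, 4, 2, 6, 5, 1. The 3rd vertex is 2.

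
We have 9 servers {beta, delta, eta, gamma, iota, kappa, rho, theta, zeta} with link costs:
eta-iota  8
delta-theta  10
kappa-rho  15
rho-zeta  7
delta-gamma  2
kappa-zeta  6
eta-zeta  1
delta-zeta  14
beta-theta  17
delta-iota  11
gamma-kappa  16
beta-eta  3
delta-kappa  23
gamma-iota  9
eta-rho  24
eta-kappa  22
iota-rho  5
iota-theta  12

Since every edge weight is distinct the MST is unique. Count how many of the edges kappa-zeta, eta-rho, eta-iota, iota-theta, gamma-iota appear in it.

2

Kruskal's algorithm — process edges by increasing weight (ties by edge label):
eta-zeta (1): add — endpoints in different components.
delta-gamma (2): add — endpoints in different components.
beta-eta (3): add — endpoints in different components.
iota-rho (5): add — endpoints in different components.
kappa-zeta (6): add — endpoints in different components.
rho-zeta (7): add — endpoints in different components.
eta-iota (8): skip — iota and eta already connected.
gamma-iota (9): add — endpoints in different components.
delta-theta (10): add — endpoints in different components.
MST edge set: {eta-zeta, delta-gamma, beta-eta, iota-rho, kappa-zeta, rho-zeta, gamma-iota, delta-theta}.
Of the listed edges, {kappa-zeta, gamma-iota} are in the MST → 2.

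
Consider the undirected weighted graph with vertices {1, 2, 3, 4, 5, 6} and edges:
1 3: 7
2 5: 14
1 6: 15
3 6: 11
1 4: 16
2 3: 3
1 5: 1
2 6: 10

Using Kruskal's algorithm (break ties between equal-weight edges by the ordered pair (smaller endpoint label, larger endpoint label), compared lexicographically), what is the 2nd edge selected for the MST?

2-3

Kruskal: consider edges lightest-first.
1 5 (1): add — endpoints in different components.
2 3 (3): add — endpoints in different components.
1 3 (7): add — endpoints in different components.
2 6 (10): add — endpoints in different components.
3 6 (11): skip — 3 and 6 already connected.
2 5 (14): skip — 2 and 5 already connected.
1 6 (15): skip — 1 and 6 already connected.
1 4 (16): add — endpoints in different components.
The 2nd edge added is 2 3.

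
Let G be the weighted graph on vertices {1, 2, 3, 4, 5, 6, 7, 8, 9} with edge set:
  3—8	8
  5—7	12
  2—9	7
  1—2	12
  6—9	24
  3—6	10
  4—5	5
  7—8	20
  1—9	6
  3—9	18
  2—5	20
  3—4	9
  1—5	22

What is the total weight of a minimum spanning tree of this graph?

Kruskal: consider edges lightest-first.
4—5 (5): add — endpoints in different components.
1—9 (6): add — endpoints in different components.
2—9 (7): add — endpoints in different components.
3—8 (8): add — endpoints in different components.
3—4 (9): add — endpoints in different components.
3—6 (10): add — endpoints in different components.
1—2 (12): skip — 1 and 2 already connected.
5—7 (12): add — endpoints in different components.
3—9 (18): add — endpoints in different components.
MST edges: 4—5, 1—9, 2—9, 3—8, 3—4, 3—6, 5—7, 3—9; total weight 5+6+7+8+9+10+12+18 = 75.

75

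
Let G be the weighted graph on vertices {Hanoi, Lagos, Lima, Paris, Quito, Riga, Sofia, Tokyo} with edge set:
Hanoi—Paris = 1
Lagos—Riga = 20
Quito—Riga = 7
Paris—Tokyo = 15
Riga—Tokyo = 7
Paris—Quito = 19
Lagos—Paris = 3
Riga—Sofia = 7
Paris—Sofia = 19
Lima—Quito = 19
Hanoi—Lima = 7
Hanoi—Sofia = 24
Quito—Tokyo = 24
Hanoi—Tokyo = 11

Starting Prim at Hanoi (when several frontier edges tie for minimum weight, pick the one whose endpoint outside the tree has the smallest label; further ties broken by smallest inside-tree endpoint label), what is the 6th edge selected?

Quito-Riga

Prim, starting at Hanoi.
Step 1: frontier [Hanoi—Paris 1, Hanoi—Lima 7, Hanoi—Tokyo 11, Hanoi—Sofia 24] → take Hanoi—Paris (1); add Paris.
Step 2: frontier [Hanoi—Lima 7, Hanoi—Tokyo 11, Hanoi—Sofia 24, Lagos—Paris 3, Paris—Tokyo 15, Paris—Quito 19, Paris—Sofia 19] → take Lagos—Paris (3); add Lagos.
Step 3: frontier [Hanoi—Lima 7, Hanoi—Tokyo 11, Hanoi—Sofia 24, Lagos—Riga 20, Paris—Tokyo 15, Paris—Quito 19, Paris—Sofia 19] → take Hanoi—Lima (7); add Lima.
Step 4: frontier [Hanoi—Tokyo 11, Hanoi—Sofia 24, Lagos—Riga 20, Lima—Quito 19, Paris—Tokyo 15, Paris—Quito 19, Paris—Sofia 19] → take Hanoi—Tokyo (11); add Tokyo.
Step 5: frontier [Hanoi—Sofia 24, Lagos—Riga 20, Lima—Quito 19, Paris—Quito 19, Paris—Sofia 19, Riga—Tokyo 7, Quito—Tokyo 24] → take Riga—Tokyo (7); add Riga.
Step 6: frontier [Hanoi—Sofia 24, Lima—Quito 19, Paris—Quito 19, Paris—Sofia 19, Quito—Riga 7, Riga—Sofia 7, Quito—Tokyo 24] → take Quito—Riga (7); add Quito.
Step 7: frontier [Hanoi—Sofia 24, Paris—Sofia 19, Riga—Sofia 7] → take Riga—Sofia (7); add Sofia.
The 6th edge added is Quito—Riga.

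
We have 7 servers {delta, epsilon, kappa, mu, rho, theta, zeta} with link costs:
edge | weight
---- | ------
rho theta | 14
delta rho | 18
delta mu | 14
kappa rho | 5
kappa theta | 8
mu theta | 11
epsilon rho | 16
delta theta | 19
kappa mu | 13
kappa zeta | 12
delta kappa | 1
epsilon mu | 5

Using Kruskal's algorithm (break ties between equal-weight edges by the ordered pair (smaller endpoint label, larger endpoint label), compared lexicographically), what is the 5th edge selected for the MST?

Kruskal: consider edges lightest-first.
delta kappa (1): add. Components now {rho} {delta,kappa} {mu} {theta} {zeta} {epsilon}
epsilon mu (5): add. Components now {rho} {delta,kappa} {epsilon,mu} {theta} {zeta}
kappa rho (5): add. Components now {delta,kappa,rho} {epsilon,mu} {theta} {zeta}
kappa theta (8): add. Components now {delta,kappa,rho,theta} {epsilon,mu} {zeta}
mu theta (11): add. Components now {delta,epsilon,kappa,mu,rho,theta} {zeta}
kappa zeta (12): add. Components now {delta,epsilon,kappa,mu,rho,theta,zeta}
The 5th edge added is mu theta.

mu-theta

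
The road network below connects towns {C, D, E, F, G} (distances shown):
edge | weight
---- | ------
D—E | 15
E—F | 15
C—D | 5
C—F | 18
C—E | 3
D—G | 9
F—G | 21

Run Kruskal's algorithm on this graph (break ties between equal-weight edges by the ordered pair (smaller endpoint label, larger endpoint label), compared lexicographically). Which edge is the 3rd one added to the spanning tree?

D-G

Kruskal: consider edges lightest-first.
C—E (3): add. Components now {C,E} {D} {F} {G}
C—D (5): add. Components now {C,D,E} {F} {G}
D—G (9): add. Components now {C,D,E,G} {F}
D—E (15): skip — D and E already connected.
E—F (15): add. Components now {C,D,E,F,G}
The 3rd edge added is D—G.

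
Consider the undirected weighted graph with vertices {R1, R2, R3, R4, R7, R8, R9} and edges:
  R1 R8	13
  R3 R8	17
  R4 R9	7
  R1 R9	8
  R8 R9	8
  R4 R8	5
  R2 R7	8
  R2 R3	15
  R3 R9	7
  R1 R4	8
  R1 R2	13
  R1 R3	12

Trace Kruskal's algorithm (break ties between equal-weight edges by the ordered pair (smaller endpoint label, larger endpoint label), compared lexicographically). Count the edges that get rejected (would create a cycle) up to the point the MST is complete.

3

Kruskal's algorithm — process edges by increasing weight (ties by edge label):
R4 R8 (5): add. Components now {R2} {R1} {R9} {R4,R8} {R7} {R3}
R3 R9 (7): add. Components now {R2} {R1} {R3,R9} {R4,R8} {R7}
R4 R9 (7): add. Components now {R2} {R1} {R3,R4,R8,R9} {R7}
R1 R4 (8): add. Components now {R2} {R1,R3,R4,R8,R9} {R7}
R1 R9 (8): skip — R1 and R9 already connected.
R2 R7 (8): add. Components now {R2,R7} {R1,R3,R4,R8,R9}
R8 R9 (8): skip — R9 and R8 already connected.
R1 R3 (12): skip — R1 and R3 already connected.
R1 R2 (13): add. Components now {R1,R2,R3,R4,R7,R8,R9}
Edges rejected before the tree was complete: 3.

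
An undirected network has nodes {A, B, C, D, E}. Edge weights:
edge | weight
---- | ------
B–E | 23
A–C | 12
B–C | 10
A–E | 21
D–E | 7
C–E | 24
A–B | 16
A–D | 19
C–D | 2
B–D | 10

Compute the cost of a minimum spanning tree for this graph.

Prim's algorithm from B:
Step 1: frontier [B–C 10, B–D 10, A–B 16, B–E 23] → take B–C (10); add C.
Step 2: frontier [B–D 10, A–B 16, B–E 23, C–D 2, A–C 12, C–E 24] → take C–D (2); add D.
Step 3: frontier [A–B 16, B–E 23, A–C 12, C–E 24, D–E 7, A–D 19] → take D–E (7); add E.
Step 4: frontier [A–B 16, A–C 12, A–D 19, A–E 21] → take A–C (12); add A.
MST edges: B–C, C–D, D–E, A–C; total weight 10+2+7+12 = 31.

31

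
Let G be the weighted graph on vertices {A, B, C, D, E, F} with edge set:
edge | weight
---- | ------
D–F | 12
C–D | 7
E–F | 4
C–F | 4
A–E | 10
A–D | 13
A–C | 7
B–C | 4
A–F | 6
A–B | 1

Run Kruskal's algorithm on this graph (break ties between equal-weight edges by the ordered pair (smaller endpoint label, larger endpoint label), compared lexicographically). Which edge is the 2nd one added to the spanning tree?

B-C

Kruskal: consider edges lightest-first.
A–B (1): add — endpoints in different components.
B–C (4): add — endpoints in different components.
C–F (4): add — endpoints in different components.
E–F (4): add — endpoints in different components.
A–F (6): skip — A and F already connected.
A–C (7): skip — A and C already connected.
C–D (7): add — endpoints in different components.
The 2nd edge added is B–C.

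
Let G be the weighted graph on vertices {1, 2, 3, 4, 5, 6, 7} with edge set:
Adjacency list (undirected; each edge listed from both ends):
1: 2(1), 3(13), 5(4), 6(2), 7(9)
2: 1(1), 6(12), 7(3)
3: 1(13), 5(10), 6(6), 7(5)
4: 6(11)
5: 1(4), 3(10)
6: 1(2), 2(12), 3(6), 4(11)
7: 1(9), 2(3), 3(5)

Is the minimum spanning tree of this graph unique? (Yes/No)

Yes

Sort edges by weight, then run Kruskal:
1-2 (1): add. Components now {1,2} {3} {4} {5} {6} {7}
1-6 (2): add. Components now {1,2,6} {3} {4} {5} {7}
2-7 (3): add. Components now {1,2,6,7} {3} {4} {5}
1-5 (4): add. Components now {1,2,5,6,7} {3} {4}
3-7 (5): add. Components now {1,2,3,5,6,7} {4}
3-6 (6): skip — 3 and 6 already connected.
1-7 (9): skip — 1 and 7 already connected.
3-5 (10): skip — 3 and 5 already connected.
4-6 (11): add. Components now {1,2,3,4,5,6,7}
Every non-tree edge has weight strictly greater than the heaviest edge on the tree path between its endpoints, so the MST is unique.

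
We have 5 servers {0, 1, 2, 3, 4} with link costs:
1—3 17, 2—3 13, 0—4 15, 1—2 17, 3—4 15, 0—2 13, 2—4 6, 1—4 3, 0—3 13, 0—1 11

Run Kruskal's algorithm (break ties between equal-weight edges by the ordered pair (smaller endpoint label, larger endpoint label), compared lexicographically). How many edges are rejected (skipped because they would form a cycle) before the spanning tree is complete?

Kruskal: consider edges lightest-first.
1—4 (3): add. Components now {0} {1,4} {2} {3}
2—4 (6): add. Components now {0} {1,2,4} {3}
0—1 (11): add. Components now {0,1,2,4} {3}
0—2 (13): skip — 0 and 2 already connected.
0—3 (13): add. Components now {0,1,2,3,4}
Edges rejected before the tree was complete: 1.

1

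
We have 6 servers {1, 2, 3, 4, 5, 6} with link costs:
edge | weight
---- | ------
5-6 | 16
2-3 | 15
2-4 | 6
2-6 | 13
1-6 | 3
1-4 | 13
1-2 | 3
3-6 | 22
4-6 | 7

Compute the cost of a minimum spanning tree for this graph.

43

Kruskal: consider edges lightest-first.
1-2 (3): add. Components now {1,2} {3} {4} {5} {6}
1-6 (3): add. Components now {1,2,6} {3} {4} {5}
2-4 (6): add. Components now {1,2,4,6} {3} {5}
4-6 (7): skip — 4 and 6 already connected.
1-4 (13): skip — 1 and 4 already connected.
2-6 (13): skip — 2 and 6 already connected.
2-3 (15): add. Components now {1,2,3,4,6} {5}
5-6 (16): add. Components now {1,2,3,4,5,6}
MST edges: 1-2, 1-6, 2-4, 2-3, 5-6; total weight 3+3+6+15+16 = 43.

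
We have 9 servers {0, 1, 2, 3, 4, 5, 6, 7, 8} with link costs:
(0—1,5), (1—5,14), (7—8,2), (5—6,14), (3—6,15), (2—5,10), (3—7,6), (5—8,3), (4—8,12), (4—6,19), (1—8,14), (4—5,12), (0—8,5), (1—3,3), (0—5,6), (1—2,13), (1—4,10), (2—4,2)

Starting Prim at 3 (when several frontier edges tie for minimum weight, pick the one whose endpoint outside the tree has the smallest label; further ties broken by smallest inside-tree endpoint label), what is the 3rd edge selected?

0-8

Prim's algorithm from 3:
Step 1: cheapest edge leaving the tree is 1—3 (3); add 1.
Step 2: cheapest edge leaving the tree is 0—1 (5); add 0.
Step 3: cheapest edge leaving the tree is 0—8 (5); add 8.
Step 4: cheapest edge leaving the tree is 7—8 (2); add 7.
Step 5: cheapest edge leaving the tree is 5—8 (3); add 5.
Step 6: cheapest edge leaving the tree is 2—5 (10); add 2.
Step 7: cheapest edge leaving the tree is 2—4 (2); add 4.
Step 8: cheapest edge leaving the tree is 5—6 (14); add 6.
The 3rd edge added is 0—8.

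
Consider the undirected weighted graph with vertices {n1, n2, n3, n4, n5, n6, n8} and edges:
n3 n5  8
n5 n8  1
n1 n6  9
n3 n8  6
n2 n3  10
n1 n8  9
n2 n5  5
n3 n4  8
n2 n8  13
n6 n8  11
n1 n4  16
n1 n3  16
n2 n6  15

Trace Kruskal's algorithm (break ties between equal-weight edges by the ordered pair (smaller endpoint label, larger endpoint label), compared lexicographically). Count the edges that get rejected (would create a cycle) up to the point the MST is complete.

Sort edges by weight, then run Kruskal:
n5 n8 (1): add. Components now {n5,n8} {n6} {n1} {n4} {n2} {n3}
n2 n5 (5): add. Components now {n2,n5,n8} {n6} {n1} {n4} {n3}
n3 n8 (6): add. Components now {n2,n3,n5,n8} {n6} {n1} {n4}
n3 n4 (8): add. Components now {n2,n3,n4,n5,n8} {n6} {n1}
n3 n5 (8): skip — n3 and n5 already connected.
n1 n6 (9): add. Components now {n2,n3,n4,n5,n8} {n1,n6}
n1 n8 (9): add. Components now {n1,n2,n3,n4,n5,n6,n8}
Edges rejected before the tree was complete: 1.

1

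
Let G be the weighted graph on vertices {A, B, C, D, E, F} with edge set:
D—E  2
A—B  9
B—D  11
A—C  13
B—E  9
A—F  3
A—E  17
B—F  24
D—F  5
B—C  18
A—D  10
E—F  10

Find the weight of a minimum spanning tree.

Prim, starting at B.
Step 1: frontier [A—B 9, B—E 9, B—D 11, B—C 18, B—F 24] → take A—B (9); add A.
Step 2: frontier [A—F 3, A—D 10, A—C 13, A—E 17, B—E 9, B—D 11, B—C 18, B—F 24] → take A—F (3); add F.
Step 3: frontier [A—D 10, A—C 13, A—E 17, B—E 9, B—D 11, B—C 18, D—F 5, E—F 10] → take D—F (5); add D.
Step 4: frontier [A—C 13, A—E 17, B—E 9, B—C 18, D—E 2, E—F 10] → take D—E (2); add E.
Step 5: frontier [A—C 13, B—C 18] → take A—C (13); add C.
MST edges: A—B, A—F, D—F, D—E, A—C; total weight 9+3+5+2+13 = 32.

32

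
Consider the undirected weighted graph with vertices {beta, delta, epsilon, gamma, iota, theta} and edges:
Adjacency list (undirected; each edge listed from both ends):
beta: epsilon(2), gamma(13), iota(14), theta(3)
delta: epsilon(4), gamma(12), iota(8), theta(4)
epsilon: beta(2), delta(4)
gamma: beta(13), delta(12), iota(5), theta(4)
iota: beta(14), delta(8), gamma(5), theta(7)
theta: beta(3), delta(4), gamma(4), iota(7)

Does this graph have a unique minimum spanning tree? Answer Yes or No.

No

Sort edges by weight, then run Kruskal:
beta—epsilon (2): add. Components now {gamma} {theta} {iota} {beta,epsilon} {delta}
beta—theta (3): add. Components now {gamma} {beta,epsilon,theta} {iota} {delta}
delta—epsilon (4): add. Components now {gamma} {beta,delta,epsilon,theta} {iota}
delta—theta (4): skip — theta and delta already connected.
gamma—theta (4): add. Components now {beta,delta,epsilon,gamma,theta} {iota}
gamma—iota (5): add. Components now {beta,delta,epsilon,gamma,iota,theta}
Non-tree edge delta—theta has weight 4, equal to the heaviest edge on its tree cycle — swapping gives another MST of the same weight. Not unique.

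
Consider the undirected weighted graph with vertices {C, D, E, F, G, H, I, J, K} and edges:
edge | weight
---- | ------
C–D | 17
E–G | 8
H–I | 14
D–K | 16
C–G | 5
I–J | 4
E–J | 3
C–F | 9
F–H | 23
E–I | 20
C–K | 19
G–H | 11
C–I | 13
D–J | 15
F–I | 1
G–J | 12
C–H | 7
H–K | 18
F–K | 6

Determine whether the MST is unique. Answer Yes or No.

Yes

Kruskal's algorithm — process edges by increasing weight (ties by edge label):
F–I (1): add — endpoints in different components.
E–J (3): add — endpoints in different components.
I–J (4): add — endpoints in different components.
C–G (5): add — endpoints in different components.
F–K (6): add — endpoints in different components.
C–H (7): add — endpoints in different components.
E–G (8): add — endpoints in different components.
C–F (9): skip — C and F already connected.
G–H (11): skip — G and H already connected.
G–J (12): skip — G and J already connected.
C–I (13): skip — C and I already connected.
H–I (14): skip — H and I already connected.
D–J (15): add — endpoints in different components.
Every non-tree edge has weight strictly greater than the heaviest edge on the tree path between its endpoints, so the MST is unique.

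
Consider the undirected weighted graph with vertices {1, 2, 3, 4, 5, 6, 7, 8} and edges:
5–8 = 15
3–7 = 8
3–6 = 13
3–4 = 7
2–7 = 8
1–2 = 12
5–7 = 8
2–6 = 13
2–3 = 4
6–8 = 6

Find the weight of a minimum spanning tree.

58

Kruskal: consider edges lightest-first.
2–3 (4): add — endpoints in different components.
6–8 (6): add — endpoints in different components.
3–4 (7): add — endpoints in different components.
2–7 (8): add — endpoints in different components.
3–7 (8): skip — 3 and 7 already connected.
5–7 (8): add — endpoints in different components.
1–2 (12): add — endpoints in different components.
2–6 (13): add — endpoints in different components.
MST edges: 2–3, 6–8, 3–4, 2–7, 5–7, 1–2, 2–6; total weight 4+6+7+8+8+12+13 = 58.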